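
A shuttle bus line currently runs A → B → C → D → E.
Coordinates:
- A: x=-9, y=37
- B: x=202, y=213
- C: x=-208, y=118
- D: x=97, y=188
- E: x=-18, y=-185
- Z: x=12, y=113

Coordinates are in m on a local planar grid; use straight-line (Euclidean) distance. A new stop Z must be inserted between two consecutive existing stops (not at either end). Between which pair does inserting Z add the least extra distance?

between B and C

Added distance for inserting Z between each consecutive pair:
A–B: 18.8 m
B–C: 13.9 m
C–D: 20.5 m
D–E: 22.5 m
Smallest added distance is 13.9 m, inserting between B and C.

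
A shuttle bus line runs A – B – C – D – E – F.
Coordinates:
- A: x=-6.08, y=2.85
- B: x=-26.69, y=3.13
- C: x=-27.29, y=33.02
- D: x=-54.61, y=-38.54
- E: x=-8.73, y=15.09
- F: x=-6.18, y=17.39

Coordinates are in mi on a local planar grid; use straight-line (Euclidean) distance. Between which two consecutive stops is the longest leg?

C–D

Leg distances:
A→B: 20.6 mi
B→C: 29.9 mi
C→D: 76.6 mi
D→E: 70.6 mi
E→F: 3.4 mi
The longest leg is C–D at 76.6 mi.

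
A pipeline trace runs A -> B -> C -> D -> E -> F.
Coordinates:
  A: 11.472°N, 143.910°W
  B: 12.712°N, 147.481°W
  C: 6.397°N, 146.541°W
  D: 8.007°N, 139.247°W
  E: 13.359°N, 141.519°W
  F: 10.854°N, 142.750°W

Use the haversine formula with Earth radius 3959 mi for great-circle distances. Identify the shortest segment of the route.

Leg distances:
A→B: 256.0 mi
B→C: 441.0 mi
C→D: 512.2 mi
D→E: 400.7 mi
E→F: 192.0 mi
The shortest leg is E–F at 192.0 mi.

E–F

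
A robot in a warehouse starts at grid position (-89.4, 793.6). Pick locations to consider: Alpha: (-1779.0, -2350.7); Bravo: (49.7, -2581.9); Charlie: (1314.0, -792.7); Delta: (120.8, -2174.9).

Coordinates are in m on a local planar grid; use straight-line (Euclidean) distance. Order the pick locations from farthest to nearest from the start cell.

Alpha, Bravo, Delta, Charlie

Computing each straight-line distance from (-89.4, 793.6):
Alpha (-1779.0, -2350.7): 3569.5 m
Bravo (49.7, -2581.9): 3378.4 m
Delta (120.8, -2174.9): 2975.9 m
Charlie (1314.0, -792.7): 2118.0 m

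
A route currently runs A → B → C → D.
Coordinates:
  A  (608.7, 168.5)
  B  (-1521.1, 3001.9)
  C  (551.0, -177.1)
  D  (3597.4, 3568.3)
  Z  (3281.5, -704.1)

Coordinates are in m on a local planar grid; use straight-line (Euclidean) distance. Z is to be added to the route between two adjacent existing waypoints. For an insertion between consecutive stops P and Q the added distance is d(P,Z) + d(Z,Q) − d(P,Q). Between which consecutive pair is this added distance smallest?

Added distance for inserting Z between each consecutive pair:
A–B: 5333.3 m
B–C: 5052.5 m
C–D: 2237.1 m
Smallest added distance is 2237.1 m, inserting between C and D.

between C and D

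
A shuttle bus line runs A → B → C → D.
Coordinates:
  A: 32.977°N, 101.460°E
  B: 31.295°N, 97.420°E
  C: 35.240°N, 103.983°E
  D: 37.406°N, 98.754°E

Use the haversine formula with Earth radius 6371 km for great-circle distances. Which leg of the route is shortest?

Leg distances:
A→B: 423.8 km
B→C: 751.2 km
C→D: 526.6 km
The shortest leg is A–B at 423.8 km.

A–B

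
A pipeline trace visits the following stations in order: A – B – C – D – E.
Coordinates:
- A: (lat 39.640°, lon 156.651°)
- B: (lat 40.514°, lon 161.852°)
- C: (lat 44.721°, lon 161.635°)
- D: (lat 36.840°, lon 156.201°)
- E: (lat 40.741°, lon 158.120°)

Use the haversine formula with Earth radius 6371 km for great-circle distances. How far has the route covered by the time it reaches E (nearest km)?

Leg distances:
A→B: 453.0 km  (cumulative 453.0 km)
B→C: 468.1 km  (cumulative 921.1 km)
C→D: 988.0 km  (cumulative 1909.1 km)
D→E: 464.5 km  (cumulative 2373.7 km)
Cumulative distance at E ≈ 2374 km.

2374 km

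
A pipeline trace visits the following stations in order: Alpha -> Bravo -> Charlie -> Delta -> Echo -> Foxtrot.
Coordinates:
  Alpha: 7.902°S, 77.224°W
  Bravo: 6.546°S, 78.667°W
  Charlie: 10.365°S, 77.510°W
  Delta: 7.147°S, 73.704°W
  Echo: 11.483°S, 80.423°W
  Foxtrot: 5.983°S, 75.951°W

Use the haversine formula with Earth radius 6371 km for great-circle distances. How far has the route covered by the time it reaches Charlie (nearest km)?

Leg distances:
Alpha→Bravo: 219.3 km  (cumulative 219.3 km)
Bravo→Charlie: 443.3 km  (cumulative 662.6 km)
Cumulative distance at Charlie ≈ 663 km.

663 km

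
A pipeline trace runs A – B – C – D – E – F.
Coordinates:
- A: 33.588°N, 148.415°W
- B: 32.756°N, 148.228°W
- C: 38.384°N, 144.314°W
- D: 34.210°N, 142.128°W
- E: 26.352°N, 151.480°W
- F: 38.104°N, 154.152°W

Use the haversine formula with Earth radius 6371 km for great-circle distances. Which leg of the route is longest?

E–F

Leg distances:
A→B: 94.1 km
B→C: 718.8 km
C→D: 503.7 km
D→E: 1251.8 km
E→F: 1330.5 km
The longest leg is E–F at 1330.5 km.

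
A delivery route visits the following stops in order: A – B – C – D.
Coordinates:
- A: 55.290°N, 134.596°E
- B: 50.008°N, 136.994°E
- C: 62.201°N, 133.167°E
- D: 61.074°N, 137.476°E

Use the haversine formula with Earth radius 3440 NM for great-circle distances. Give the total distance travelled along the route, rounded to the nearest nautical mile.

Leg distances:
A→B: 328.9 NM  (cumulative 328.9 NM)
B→C: 742.9 NM  (cumulative 1071.8 NM)
C→D: 140.3 NM  (cumulative 1212.0 NM)
Total route length ≈ 1212 NM.

1212 NM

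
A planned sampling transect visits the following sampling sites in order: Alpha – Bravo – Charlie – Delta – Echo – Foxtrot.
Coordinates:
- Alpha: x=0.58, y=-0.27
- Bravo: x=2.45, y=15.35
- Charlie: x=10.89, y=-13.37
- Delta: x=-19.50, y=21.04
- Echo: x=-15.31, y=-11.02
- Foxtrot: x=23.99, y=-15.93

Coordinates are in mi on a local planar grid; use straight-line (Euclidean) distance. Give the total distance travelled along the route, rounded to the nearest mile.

164 mi

Leg distances:
Alpha→Bravo: 15.7 mi  (cumulative 15.7 mi)
Bravo→Charlie: 29.9 mi  (cumulative 45.7 mi)
Charlie→Delta: 45.9 mi  (cumulative 91.6 mi)
Delta→Echo: 32.3 mi  (cumulative 123.9 mi)
Echo→Foxtrot: 39.6 mi  (cumulative 163.5 mi)
Total route length ≈ 164 mi.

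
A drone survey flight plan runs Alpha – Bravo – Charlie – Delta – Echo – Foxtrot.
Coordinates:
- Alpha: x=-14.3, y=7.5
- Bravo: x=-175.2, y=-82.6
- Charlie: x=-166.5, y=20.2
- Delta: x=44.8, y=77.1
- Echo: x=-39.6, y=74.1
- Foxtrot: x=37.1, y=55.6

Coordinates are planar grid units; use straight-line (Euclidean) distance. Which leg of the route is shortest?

Echo–Foxtrot

Leg distances:
Alpha→Bravo: 184.4
Bravo→Charlie: 103.2
Charlie→Delta: 218.8
Delta→Echo: 84.5
Echo→Foxtrot: 78.9
The shortest leg is Echo–Foxtrot at 78.9.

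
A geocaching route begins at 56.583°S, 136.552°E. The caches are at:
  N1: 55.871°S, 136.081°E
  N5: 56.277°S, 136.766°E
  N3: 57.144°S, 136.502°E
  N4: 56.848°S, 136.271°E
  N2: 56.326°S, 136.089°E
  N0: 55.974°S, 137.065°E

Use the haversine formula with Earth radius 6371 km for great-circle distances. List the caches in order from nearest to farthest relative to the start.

Computing each great-circle distance from 56.583°S, 136.552°E:
N4 56.848°S, 136.271°E: 34.1 km
N5 56.277°S, 136.766°E: 36.5 km
N2 56.326°S, 136.089°E: 40.3 km
N3 57.144°S, 136.502°E: 62.5 km
N0 55.974°S, 137.065°E: 74.8 km
N1 55.871°S, 136.081°E: 84.4 km

N4, N5, N2, N3, N0, N1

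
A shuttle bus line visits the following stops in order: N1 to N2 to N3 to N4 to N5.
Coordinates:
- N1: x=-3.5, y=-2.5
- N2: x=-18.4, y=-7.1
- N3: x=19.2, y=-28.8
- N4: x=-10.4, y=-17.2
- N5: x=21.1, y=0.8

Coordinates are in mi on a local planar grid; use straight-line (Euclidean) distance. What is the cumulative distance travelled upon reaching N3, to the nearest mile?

Leg distances:
N1→N2: 15.6 mi  (cumulative 15.6 mi)
N2→N3: 43.4 mi  (cumulative 59.0 mi)
Cumulative distance at N3 ≈ 59 mi.

59 mi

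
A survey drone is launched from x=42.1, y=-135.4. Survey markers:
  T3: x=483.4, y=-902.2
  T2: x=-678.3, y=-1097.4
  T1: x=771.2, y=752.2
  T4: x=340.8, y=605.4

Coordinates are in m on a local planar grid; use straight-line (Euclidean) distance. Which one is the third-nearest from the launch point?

Distance to each, sorted:
T4: 798.8 m
T3: 884.7 m
T1: 1148.7 m
T2: 1201.8 m
The third-nearest is T1 at 1148.7 m.

T1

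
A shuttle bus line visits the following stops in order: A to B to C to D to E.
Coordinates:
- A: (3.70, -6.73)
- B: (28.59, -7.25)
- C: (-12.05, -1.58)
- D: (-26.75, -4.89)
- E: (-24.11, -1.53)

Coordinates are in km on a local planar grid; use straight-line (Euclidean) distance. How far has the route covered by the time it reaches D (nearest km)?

Leg distances:
A→B: 24.9 km  (cumulative 24.9 km)
B→C: 41.0 km  (cumulative 65.9 km)
C→D: 15.1 km  (cumulative 81.0 km)
Cumulative distance at D ≈ 81 km.

81 km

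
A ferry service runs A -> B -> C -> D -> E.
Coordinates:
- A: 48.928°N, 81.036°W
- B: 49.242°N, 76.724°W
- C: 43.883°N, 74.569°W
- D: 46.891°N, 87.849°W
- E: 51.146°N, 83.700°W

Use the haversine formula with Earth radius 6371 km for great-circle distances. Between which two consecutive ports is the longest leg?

C–D

Leg distances:
A→B: 315.9 km
B→C: 618.2 km
C→D: 1088.1 km
D→E: 561.4 km
The longest leg is C–D at 1088.1 km.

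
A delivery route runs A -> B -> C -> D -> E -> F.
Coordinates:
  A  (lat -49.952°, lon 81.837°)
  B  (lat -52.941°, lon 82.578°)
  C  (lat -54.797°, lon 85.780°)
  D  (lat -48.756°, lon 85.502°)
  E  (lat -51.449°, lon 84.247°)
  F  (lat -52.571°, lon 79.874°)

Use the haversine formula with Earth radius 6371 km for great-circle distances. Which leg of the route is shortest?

Leg distances:
A→B: 336.3 km
B→C: 294.3 km
C→D: 672.0 km
D→E: 312.5 km
E→F: 324.2 km
The shortest leg is B–C at 294.3 km.

B–C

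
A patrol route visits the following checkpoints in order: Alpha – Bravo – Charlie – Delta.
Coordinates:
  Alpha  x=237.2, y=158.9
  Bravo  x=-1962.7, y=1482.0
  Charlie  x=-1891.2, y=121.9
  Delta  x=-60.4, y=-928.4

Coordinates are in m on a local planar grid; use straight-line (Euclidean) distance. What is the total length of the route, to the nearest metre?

6040 m

Leg distances:
Alpha→Bravo: 2567.1 m  (cumulative 2567.1 m)
Bravo→Charlie: 1362.0 m  (cumulative 3929.1 m)
Charlie→Delta: 2110.7 m  (cumulative 6039.8 m)
Total route length ≈ 6040 m.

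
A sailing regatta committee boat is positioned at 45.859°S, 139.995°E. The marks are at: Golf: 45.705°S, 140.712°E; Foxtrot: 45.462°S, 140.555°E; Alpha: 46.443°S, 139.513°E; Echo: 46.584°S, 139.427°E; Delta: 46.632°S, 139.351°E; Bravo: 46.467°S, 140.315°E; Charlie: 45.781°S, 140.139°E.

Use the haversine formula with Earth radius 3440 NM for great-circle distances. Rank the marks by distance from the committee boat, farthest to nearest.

Delta, Echo, Alpha, Bravo, Foxtrot, Golf, Charlie

Distances from the committee boat:
Delta 46.632°S, 139.351°E: 53.6 NM
Echo 46.584°S, 139.427°E: 49.5 NM
Alpha 46.443°S, 139.513°E: 40.4 NM
Bravo 46.467°S, 140.315°E: 38.9 NM
Foxtrot 45.462°S, 140.555°E: 33.5 NM
Golf 45.705°S, 140.712°E: 31.4 NM
Charlie 45.781°S, 140.139°E: 7.6 NM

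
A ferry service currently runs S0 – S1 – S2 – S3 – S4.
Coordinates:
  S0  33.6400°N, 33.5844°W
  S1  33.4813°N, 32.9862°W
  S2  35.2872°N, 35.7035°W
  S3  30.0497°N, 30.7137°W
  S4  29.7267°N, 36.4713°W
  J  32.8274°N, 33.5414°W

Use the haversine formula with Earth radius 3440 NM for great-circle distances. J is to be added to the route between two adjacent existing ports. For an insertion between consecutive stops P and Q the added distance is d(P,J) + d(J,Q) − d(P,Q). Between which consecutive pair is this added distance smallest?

Added distance for inserting J between each consecutive pair:
S0–S1: 65.6 NM
S1–S2: 58.0 NM
S2–S3: 0.6 NM
S3–S4: 159.8 NM
Smallest added distance is 0.6 NM, inserting between S2 and S3.

between S2 and S3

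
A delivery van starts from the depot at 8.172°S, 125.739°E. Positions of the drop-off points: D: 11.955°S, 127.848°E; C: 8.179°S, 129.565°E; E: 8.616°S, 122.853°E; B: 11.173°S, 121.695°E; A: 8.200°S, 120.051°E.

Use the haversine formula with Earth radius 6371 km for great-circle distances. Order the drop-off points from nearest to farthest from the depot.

Computing each great-circle distance from 8.172°S, 125.739°E:
E 8.616°S, 122.853°E: 321.3 km
C 8.179°S, 129.565°E: 421.1 km
D 11.955°S, 127.848°E: 479.8 km
B 11.173°S, 121.695°E: 554.8 km
A 8.200°S, 120.051°E: 626.0 km

E, C, D, B, A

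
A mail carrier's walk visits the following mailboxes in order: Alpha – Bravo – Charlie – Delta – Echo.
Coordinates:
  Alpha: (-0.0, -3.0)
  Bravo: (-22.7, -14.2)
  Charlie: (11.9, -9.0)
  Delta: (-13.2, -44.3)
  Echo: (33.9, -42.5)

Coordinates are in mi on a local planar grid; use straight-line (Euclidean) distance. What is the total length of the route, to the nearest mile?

Leg distances:
Alpha→Bravo: 25.3 mi  (cumulative 25.3 mi)
Bravo→Charlie: 35.0 mi  (cumulative 60.3 mi)
Charlie→Delta: 43.3 mi  (cumulative 103.6 mi)
Delta→Echo: 47.1 mi  (cumulative 150.7 mi)
Total route length ≈ 151 mi.

151 mi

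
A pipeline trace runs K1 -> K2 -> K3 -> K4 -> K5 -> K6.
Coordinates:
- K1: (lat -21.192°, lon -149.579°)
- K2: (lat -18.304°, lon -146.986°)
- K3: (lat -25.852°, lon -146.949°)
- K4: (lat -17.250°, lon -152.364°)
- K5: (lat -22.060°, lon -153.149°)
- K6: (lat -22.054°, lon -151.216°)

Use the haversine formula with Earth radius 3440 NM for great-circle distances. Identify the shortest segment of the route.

Leg distances:
K1→K2: 227.0 NM
K2→K3: 453.2 NM
K3→K4: 598.3 NM
K4→K5: 292.2 NM
K5→K6: 107.6 NM
The shortest leg is K5–K6 at 107.6 NM.

K5–K6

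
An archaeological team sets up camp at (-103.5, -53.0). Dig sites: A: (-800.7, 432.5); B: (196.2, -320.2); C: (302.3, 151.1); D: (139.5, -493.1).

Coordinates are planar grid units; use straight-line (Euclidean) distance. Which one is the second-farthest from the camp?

Distances from the camp ((-103.5, -53.0)):
A: 849.6
D: 502.7
C: 454.2
B: 401.5
The second-farthest is D at 502.7.

D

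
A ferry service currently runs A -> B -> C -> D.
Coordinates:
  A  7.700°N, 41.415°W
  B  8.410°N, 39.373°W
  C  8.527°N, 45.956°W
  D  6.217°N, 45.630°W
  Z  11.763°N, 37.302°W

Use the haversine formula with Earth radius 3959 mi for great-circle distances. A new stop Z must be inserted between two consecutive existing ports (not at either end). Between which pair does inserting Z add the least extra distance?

between B and C

Added distance for inserting Z between each consecutive pair:
A–B: 519.6 mi
B–C: 450.7 mi
C–D: 1153.7 mi
Smallest added distance is 450.7 mi, inserting between B and C.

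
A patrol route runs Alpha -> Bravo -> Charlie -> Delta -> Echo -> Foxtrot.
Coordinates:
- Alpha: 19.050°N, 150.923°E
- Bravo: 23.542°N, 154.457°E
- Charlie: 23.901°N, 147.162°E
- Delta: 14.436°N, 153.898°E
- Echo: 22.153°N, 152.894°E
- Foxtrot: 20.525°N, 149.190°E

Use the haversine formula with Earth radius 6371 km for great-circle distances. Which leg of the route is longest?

Charlie–Delta

Leg distances:
Alpha→Bravo: 619.2 km
Bravo→Charlie: 743.6 km
Charlie→Delta: 1267.5 km
Delta→Echo: 864.6 km
Echo→Foxtrot: 424.2 km
The longest leg is Charlie–Delta at 1267.5 km.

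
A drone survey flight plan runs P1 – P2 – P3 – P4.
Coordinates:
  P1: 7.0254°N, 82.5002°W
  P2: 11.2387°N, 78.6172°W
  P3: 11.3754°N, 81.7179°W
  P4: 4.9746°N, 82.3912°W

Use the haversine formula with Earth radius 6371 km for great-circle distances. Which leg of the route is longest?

Leg distances:
P1→P2: 633.3 km
P2→P3: 338.4 km
P3→P4: 715.6 km
The longest leg is P3–P4 at 715.6 km.

P3–P4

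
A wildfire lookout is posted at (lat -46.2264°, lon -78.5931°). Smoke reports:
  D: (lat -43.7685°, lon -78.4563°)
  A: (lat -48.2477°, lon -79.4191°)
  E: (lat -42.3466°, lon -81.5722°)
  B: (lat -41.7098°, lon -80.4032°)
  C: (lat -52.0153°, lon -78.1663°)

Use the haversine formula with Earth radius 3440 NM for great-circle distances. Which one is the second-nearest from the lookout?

D

Distances from the lookout ((lat -46.2264°, lon -78.5931°)):
A: 125.9 NM
D: 147.7 NM
E: 265.8 NM
B: 282.2 NM
C: 348.0 NM
The second-nearest is D at 147.7 NM.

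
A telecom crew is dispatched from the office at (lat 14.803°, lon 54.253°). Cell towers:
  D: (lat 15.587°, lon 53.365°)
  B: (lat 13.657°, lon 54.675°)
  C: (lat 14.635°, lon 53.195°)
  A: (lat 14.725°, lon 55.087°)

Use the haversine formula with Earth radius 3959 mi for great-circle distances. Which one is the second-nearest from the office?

Distance to each, sorted:
A: 56.0 mi
C: 71.7 mi
D: 80.3 mi
B: 84.1 mi
The second-nearest is C at 71.7 mi.

C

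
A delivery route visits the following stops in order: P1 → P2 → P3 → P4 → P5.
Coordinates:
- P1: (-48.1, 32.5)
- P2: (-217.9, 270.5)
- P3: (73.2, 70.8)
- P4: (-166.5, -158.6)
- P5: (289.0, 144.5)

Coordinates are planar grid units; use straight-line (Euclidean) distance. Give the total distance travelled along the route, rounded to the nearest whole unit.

1524

Leg distances:
P1→P2: 292.4  (cumulative 292.4)
P2→P3: 353.0  (cumulative 645.4)
P3→P4: 331.8  (cumulative 977.2)
P4→P5: 547.1  (cumulative 1524.3)
Total route length ≈ 1524.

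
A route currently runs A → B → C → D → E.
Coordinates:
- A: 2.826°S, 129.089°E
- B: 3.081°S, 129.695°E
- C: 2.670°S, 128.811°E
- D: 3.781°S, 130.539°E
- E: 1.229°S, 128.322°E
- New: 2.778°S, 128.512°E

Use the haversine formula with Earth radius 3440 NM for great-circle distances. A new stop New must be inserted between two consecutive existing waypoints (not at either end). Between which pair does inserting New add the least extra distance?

Added distance for inserting New between each consecutive pair:
A–B: 68.5 NM
B–C: 33.8 NM
C–D: 31.5 NM
D–E: 26.4 NM
Smallest added distance is 26.4 NM, inserting between D and E.

between D and E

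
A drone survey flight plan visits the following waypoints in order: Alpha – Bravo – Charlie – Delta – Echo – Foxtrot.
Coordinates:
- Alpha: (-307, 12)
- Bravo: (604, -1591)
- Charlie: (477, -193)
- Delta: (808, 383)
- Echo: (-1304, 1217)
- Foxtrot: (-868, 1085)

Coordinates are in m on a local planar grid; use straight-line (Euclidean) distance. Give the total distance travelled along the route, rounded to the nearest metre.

Leg distances:
Alpha→Bravo: 1843.8 m  (cumulative 1843.8 m)
Bravo→Charlie: 1403.8 m  (cumulative 3247.5 m)
Charlie→Delta: 664.3 m  (cumulative 3911.9 m)
Delta→Echo: 2270.7 m  (cumulative 6182.6 m)
Echo→Foxtrot: 455.5 m  (cumulative 6638.1 m)
Total route length ≈ 6638 m.

6638 m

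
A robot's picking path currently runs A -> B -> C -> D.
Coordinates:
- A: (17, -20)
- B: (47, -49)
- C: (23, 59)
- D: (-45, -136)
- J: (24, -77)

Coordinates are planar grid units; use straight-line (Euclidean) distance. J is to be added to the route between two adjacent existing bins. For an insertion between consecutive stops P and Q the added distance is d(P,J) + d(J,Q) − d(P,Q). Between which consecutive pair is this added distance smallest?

Added distance for inserting J between each consecutive pair:
A–B: 51.9
B–C: 61.6
C–D: 20.3
Smallest added distance is 20.3, inserting between C and D.

between C and D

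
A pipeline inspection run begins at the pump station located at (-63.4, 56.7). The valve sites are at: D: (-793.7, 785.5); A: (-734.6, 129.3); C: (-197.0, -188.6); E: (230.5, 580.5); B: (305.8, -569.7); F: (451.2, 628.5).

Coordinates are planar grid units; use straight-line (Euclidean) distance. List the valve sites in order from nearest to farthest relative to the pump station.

Computing each straight-line distance from (-63.4, 56.7):
C (-197.0, -188.6): 279.3
E (230.5, 580.5): 600.6
A (-734.6, 129.3): 675.1
B (305.8, -569.7): 727.1
F (451.2, 628.5): 769.3
D (-793.7, 785.5): 1031.7

C, E, A, B, F, D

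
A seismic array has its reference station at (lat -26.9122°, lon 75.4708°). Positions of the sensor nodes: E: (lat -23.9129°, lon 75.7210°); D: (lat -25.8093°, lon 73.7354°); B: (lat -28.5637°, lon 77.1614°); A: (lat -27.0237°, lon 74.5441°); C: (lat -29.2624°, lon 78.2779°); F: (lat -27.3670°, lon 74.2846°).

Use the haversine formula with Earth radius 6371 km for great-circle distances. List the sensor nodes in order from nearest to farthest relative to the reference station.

Distance from the reference station at (lat -26.9122°, lon 75.4708°) to each:
A (lat -27.0237°, lon 74.5441°): 92.7 km
F (lat -27.3670°, lon 74.2846°): 127.8 km
D (lat -25.8093°, lon 73.7354°): 212.0 km
B (lat -28.5637°, lon 77.1614°): 247.8 km
E (lat -23.9129°, lon 75.7210°): 334.5 km
C (lat -29.2624°, lon 78.2779°): 379.6 km

A, F, D, B, E, C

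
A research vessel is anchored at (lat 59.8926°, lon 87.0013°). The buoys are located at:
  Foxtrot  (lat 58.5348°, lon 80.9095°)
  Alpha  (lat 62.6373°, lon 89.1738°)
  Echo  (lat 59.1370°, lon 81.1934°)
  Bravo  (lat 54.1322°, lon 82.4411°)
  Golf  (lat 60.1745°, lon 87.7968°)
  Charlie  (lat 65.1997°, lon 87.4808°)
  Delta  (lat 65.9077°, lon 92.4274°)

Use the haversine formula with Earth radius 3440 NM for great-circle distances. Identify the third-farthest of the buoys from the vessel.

Charlie

Distance to each, sorted:
Delta: 390.1 NM
Bravo: 376.4 NM
Charlie: 318.9 NM
Foxtrot: 204.1 NM
Echo: 182.6 NM
Alpha: 176.3 NM
Golf: 29.3 NM
The third-farthest is Charlie at 318.9 NM.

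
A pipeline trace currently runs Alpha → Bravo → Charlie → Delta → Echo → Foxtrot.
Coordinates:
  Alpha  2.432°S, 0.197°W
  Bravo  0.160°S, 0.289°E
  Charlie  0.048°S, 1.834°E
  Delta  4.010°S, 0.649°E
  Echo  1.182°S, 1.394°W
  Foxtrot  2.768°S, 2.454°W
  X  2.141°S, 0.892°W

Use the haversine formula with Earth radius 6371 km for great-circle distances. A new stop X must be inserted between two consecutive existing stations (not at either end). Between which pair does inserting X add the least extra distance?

Added distance for inserting X between each consecutive pair:
Alpha–Bravo: 81.8 km
Bravo–Charlie: 466.3 km
Charlie–Delta: 191.5 km
Delta–Echo: 1.8 km
Echo–Foxtrot: 95.3 km
Smallest added distance is 1.8 km, inserting between Delta and Echo.

between Delta and Echo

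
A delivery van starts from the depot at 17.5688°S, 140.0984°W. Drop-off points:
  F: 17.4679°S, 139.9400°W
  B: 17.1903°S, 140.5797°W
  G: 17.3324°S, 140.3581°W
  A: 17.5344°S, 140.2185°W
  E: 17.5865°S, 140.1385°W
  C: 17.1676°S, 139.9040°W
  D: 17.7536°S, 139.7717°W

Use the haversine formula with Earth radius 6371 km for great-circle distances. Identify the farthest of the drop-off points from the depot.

Distances from the depot (17.5688°S, 140.0984°W):
B: 66.2 km
C: 49.2 km
D: 40.3 km
G: 38.1 km
F: 20.2 km
A: 13.3 km
E: 4.7 km
The farthest is B at 66.2 km.

B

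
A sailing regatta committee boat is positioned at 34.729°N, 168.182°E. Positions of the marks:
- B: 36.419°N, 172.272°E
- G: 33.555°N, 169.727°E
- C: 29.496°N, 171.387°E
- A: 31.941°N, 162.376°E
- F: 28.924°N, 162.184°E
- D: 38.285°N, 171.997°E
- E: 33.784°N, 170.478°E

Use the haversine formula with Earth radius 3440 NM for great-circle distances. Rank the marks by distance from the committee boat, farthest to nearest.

F, C, A, D, B, E, G

Distances from the committee boat:
F 28.924°N, 162.184°E: 463.6 NM
C 29.496°N, 171.387°E: 353.9 NM
A 31.941°N, 162.376°E: 335.8 NM
D 38.285°N, 171.997°E: 281.9 NM
B 36.419°N, 172.272°E: 224.0 NM
E 33.784°N, 170.478°E: 127.3 NM
G 33.555°N, 169.727°E: 104.2 NM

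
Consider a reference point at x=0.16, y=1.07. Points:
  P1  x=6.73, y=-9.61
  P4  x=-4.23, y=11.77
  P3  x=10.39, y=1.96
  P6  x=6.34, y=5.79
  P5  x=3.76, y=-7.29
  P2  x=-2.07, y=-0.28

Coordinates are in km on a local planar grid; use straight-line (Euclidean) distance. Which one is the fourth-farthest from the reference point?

P5

Distances from the reference point (x=0.16, y=1.07):
P1: 12.5 km
P4: 11.6 km
P3: 10.3 km
P5: 9.1 km
P6: 7.8 km
P2: 2.6 km
The fourth-farthest is P5 at 9.1 km.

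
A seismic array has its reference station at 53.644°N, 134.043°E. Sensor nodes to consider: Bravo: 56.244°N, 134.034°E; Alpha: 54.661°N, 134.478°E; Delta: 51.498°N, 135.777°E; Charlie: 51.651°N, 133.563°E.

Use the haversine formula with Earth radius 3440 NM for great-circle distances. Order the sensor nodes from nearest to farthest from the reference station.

Computing each great-circle distance from 53.644°N, 134.043°E:
Alpha 54.661°N, 134.478°E: 62.9 NM
Charlie 51.651°N, 133.563°E: 120.9 NM
Delta 51.498°N, 135.777°E: 143.5 NM
Bravo 56.244°N, 134.034°E: 156.1 NM

Alpha, Charlie, Delta, Bravo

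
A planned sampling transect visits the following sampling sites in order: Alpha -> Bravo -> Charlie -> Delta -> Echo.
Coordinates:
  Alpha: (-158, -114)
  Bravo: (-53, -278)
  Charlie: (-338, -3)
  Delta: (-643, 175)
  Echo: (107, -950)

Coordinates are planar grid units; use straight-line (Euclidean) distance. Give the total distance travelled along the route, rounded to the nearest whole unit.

2296

Leg distances:
Alpha→Bravo: 194.7  (cumulative 194.7)
Bravo→Charlie: 396.0  (cumulative 590.8)
Charlie→Delta: 353.1  (cumulative 943.9)
Delta→Echo: 1352.1  (cumulative 2296.0)
Total route length ≈ 2296.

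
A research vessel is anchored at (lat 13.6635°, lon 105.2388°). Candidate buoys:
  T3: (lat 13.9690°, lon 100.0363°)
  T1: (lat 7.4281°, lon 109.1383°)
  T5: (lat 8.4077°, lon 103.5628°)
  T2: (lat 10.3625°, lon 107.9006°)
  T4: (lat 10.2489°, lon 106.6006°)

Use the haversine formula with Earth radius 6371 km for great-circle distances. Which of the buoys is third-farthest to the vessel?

Distance to each, sorted:
T1: 813.8 km
T5: 612.4 km
T3: 562.8 km
T2: 467.5 km
T4: 407.6 km
The third-farthest is T3 at 562.8 km.

T3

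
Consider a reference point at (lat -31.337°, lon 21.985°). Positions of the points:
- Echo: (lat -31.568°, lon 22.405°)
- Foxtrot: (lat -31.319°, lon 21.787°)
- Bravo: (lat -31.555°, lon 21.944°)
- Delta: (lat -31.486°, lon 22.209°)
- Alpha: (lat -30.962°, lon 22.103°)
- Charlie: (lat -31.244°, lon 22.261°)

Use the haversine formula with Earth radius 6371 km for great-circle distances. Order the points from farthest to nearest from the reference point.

Echo, Alpha, Charlie, Delta, Bravo, Foxtrot

Distances from the reference point:
Echo (lat -31.568°, lon 22.405°): 47.4 km
Alpha (lat -30.962°, lon 22.103°): 43.2 km
Charlie (lat -31.244°, lon 22.261°): 28.2 km
Delta (lat -31.486°, lon 22.209°): 27.0 km
Bravo (lat -31.555°, lon 21.944°): 24.6 km
Foxtrot (lat -31.319°, lon 21.787°): 18.9 km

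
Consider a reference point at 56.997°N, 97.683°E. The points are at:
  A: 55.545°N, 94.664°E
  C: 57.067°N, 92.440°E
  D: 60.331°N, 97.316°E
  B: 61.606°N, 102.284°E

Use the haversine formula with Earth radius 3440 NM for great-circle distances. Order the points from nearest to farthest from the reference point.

Computing each great-circle distance from 56.997°N, 97.683°E:
A 55.545°N, 94.664°E: 133.1 NM
C 57.067°N, 92.440°E: 171.3 NM
D 60.331°N, 97.316°E: 200.5 NM
B 61.606°N, 102.284°E: 310.4 NM

A, C, D, B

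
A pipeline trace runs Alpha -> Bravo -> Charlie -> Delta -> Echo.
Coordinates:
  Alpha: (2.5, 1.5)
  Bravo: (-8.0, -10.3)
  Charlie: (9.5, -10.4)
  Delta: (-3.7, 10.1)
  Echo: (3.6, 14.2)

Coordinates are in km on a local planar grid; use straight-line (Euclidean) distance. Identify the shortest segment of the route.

Delta–Echo

Leg distances:
Alpha→Bravo: 15.8 km
Bravo→Charlie: 17.5 km
Charlie→Delta: 24.4 km
Delta→Echo: 8.4 km
The shortest leg is Delta–Echo at 8.4 km.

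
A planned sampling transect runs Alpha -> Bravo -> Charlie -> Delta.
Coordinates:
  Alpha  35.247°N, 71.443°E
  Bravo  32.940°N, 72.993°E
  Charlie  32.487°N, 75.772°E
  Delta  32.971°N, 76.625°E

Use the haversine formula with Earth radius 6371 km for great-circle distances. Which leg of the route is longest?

Alpha–Bravo

Leg distances:
Alpha→Bravo: 293.5 km
Bravo→Charlie: 264.8 km
Charlie→Delta: 96.2 km
The longest leg is Alpha–Bravo at 293.5 km.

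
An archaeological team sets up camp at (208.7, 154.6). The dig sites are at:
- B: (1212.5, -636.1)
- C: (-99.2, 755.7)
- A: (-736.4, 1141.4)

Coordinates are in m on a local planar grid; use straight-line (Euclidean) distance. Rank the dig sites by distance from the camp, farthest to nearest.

A, B, C

Distances from the camp:
A (-736.4, 1141.4): 1366.4 m
B (1212.5, -636.1): 1277.8 m
C (-99.2, 755.7): 675.4 m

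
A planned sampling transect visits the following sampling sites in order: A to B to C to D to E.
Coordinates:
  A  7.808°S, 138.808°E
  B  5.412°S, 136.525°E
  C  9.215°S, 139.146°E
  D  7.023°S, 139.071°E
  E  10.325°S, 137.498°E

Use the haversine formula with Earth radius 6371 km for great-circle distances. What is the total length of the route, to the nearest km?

1529 km

Leg distances:
A→B: 366.8 km  (cumulative 366.8 km)
B→C: 512.2 km  (cumulative 879.0 km)
C→D: 243.9 km  (cumulative 1122.9 km)
D→E: 405.8 km  (cumulative 1528.7 km)
Total route length ≈ 1529 km.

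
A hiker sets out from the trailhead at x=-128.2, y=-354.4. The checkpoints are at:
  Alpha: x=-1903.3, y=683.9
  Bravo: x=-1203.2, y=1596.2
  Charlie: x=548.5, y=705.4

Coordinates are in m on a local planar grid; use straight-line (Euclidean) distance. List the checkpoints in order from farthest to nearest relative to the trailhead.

Bravo, Alpha, Charlie

Computing each straight-line distance from x=-128.2, y=-354.4:
Bravo x=-1203.2, y=1596.2: 2227.2 m
Alpha x=-1903.3, y=683.9: 2056.5 m
Charlie x=548.5, y=705.4: 1257.4 m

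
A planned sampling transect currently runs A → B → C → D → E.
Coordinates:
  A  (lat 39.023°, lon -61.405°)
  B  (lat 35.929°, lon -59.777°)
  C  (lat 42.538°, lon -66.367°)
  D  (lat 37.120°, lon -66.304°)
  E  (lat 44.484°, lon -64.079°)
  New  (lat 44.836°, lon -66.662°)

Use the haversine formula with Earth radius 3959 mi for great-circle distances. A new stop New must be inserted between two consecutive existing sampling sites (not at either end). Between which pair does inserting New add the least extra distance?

between D and E

Added distance for inserting New between each consecutive pair:
A–B: 965.8 mi
B–C: 296.4 mi
C–D: 318.6 mi
D–E: 140.8 mi
Smallest added distance is 140.8 mi, inserting between D and E.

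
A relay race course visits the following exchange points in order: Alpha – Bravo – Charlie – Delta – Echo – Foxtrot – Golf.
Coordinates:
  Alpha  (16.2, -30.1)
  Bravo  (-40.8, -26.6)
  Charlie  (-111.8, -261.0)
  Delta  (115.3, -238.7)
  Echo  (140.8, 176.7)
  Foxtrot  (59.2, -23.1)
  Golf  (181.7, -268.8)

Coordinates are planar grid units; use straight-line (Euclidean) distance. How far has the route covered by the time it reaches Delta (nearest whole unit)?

530

Leg distances:
Alpha→Bravo: 57.1  (cumulative 57.1)
Bravo→Charlie: 244.9  (cumulative 302.0)
Charlie→Delta: 228.2  (cumulative 530.2)
Cumulative distance at Delta ≈ 530.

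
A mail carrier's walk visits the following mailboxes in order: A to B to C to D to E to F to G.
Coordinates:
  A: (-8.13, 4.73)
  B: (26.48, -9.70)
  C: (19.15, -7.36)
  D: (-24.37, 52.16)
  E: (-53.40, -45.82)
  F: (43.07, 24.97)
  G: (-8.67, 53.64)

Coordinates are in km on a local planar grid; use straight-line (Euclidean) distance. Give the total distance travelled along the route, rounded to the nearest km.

400 km

Leg distances:
A→B: 37.5 km  (cumulative 37.5 km)
B→C: 7.7 km  (cumulative 45.2 km)
C→D: 73.7 km  (cumulative 118.9 km)
D→E: 102.2 km  (cumulative 221.1 km)
E→F: 119.7 km  (cumulative 340.8 km)
F→G: 59.2 km  (cumulative 399.9 km)
Total route length ≈ 400 km.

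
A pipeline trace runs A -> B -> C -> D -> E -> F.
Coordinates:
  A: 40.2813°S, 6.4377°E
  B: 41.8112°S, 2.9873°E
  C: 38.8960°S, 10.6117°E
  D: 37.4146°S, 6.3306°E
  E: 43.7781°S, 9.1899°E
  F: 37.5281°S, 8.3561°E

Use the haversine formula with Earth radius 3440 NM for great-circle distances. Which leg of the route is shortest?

Leg distances:
A→B: 181.2 NM
B→C: 390.1 NM
C→D: 220.8 NM
D→E: 403.6 NM
E→F: 377.2 NM
The shortest leg is A–B at 181.2 NM.

A–B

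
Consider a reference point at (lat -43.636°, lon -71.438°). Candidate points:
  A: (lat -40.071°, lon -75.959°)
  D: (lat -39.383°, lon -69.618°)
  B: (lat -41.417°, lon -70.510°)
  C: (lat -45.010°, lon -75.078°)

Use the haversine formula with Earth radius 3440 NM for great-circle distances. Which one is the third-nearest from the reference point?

D

Distance to each, sorted:
B: 139.4 NM
C: 176.8 NM
D: 268.1 NM
A: 294.3 NM
The third-nearest is D at 268.1 NM.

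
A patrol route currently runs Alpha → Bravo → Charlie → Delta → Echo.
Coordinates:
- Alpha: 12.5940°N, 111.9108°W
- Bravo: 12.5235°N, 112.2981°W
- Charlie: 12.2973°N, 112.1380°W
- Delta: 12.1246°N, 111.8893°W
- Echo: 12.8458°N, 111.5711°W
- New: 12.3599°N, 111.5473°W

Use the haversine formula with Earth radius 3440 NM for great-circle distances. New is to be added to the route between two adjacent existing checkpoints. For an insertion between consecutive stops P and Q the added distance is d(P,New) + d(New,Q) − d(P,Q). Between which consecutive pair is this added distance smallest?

Added distance for inserting New between each consecutive pair:
Alpha–Bravo: 47.5 NM
Bravo–Charlie: 63.4 NM
Charlie–Delta: 41.5 NM
Delta–Echo: 6.6 NM
Smallest added distance is 6.6 NM, inserting between Delta and Echo.

between Delta and Echo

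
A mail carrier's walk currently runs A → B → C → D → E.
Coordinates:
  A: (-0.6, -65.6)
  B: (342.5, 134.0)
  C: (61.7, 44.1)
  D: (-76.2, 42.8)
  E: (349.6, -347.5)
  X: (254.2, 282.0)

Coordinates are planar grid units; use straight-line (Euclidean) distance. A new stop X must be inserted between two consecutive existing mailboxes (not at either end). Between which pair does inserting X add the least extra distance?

between B and C

Added distance for inserting X between each consecutive pair:
A–B: 206.4
B–C: 183.5
C–D: 576.0
D–E: 467.0
Smallest added distance is 183.5, inserting between B and C.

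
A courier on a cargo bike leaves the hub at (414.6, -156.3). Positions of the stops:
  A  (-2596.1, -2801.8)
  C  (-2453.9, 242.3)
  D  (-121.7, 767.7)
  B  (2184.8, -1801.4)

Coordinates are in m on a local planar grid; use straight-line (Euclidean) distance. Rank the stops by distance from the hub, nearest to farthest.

D, B, C, A

Distance from the hub at (414.6, -156.3) to each:
D (-121.7, 767.7): 1068.4 m
B (2184.8, -1801.4): 2416.6 m
C (-2453.9, 242.3): 2896.1 m
A (-2596.1, -2801.8): 4007.9 m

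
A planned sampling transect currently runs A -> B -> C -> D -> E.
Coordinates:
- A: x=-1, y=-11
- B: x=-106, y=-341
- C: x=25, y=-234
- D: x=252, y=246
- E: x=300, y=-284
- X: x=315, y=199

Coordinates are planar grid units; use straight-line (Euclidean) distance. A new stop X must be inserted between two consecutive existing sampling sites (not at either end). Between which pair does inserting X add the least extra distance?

Added distance for inserting X between each consecutive pair:
A–B: 717.8
B–C: 1036.7
C–D: 68.8
D–E: 29.7
Smallest added distance is 29.7, inserting between D and E.

between D and E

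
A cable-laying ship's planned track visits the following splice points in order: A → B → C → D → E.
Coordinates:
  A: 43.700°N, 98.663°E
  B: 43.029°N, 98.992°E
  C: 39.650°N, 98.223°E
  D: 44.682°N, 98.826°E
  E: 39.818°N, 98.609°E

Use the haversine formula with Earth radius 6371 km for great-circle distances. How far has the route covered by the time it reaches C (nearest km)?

Leg distances:
A→B: 79.2 km  (cumulative 79.2 km)
B→C: 381.2 km  (cumulative 460.4 km)
Cumulative distance at C ≈ 460 km.

460 km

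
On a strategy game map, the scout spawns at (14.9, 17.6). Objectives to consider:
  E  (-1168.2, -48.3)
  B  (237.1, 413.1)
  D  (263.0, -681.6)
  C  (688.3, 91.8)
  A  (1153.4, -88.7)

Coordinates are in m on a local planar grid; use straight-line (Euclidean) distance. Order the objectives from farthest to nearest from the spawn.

Distance from the spawn at (14.9, 17.6) to each:
E (-1168.2, -48.3): 1184.9 m
A (1153.4, -88.7): 1143.5 m
D (263.0, -681.6): 741.9 m
C (688.3, 91.8): 677.5 m
B (237.1, 413.1): 453.6 m

E, A, D, C, B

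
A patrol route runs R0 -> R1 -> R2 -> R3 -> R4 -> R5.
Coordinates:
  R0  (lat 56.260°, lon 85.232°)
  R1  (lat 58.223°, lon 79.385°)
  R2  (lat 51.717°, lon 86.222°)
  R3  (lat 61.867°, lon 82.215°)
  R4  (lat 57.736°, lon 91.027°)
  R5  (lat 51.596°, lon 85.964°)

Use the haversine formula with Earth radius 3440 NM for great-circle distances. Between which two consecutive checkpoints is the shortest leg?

Leg distances:
R0→R1: 223.4 NM
R1→R2: 455.7 NM
R2→R3: 623.2 NM
R3→R4: 363.2 NM
R4→R5: 408.1 NM
The shortest leg is R0–R1 at 223.4 NM.

R0–R1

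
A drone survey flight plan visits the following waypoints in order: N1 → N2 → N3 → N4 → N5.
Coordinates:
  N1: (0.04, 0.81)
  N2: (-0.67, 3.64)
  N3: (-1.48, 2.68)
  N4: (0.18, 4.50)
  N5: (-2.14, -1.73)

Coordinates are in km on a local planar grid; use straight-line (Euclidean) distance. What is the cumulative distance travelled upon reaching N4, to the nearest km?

7 km

Leg distances:
N1→N2: 2.9 km  (cumulative 2.9 km)
N2→N3: 1.3 km  (cumulative 4.2 km)
N3→N4: 2.5 km  (cumulative 6.6 km)
Cumulative distance at N4 ≈ 7 km.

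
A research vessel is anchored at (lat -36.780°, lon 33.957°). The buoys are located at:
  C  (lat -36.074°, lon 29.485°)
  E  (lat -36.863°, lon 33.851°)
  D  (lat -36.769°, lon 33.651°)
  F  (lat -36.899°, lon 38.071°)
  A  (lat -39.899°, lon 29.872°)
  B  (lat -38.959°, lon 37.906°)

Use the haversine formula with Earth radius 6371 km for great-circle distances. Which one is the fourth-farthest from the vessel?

Distances from the vessel ((lat -36.780°, lon 33.957°)):
A: 497.1 km
B: 422.9 km
C: 407.7 km
F: 366.3 km
D: 27.3 km
E: 13.2 km
The fourth-farthest is F at 366.3 km.

F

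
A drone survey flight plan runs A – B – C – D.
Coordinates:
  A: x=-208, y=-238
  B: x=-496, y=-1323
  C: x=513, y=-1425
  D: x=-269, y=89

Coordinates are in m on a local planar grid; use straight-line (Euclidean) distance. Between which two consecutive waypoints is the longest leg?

C–D

Leg distances:
A→B: 1122.6 m
B→C: 1014.1 m
C→D: 1704.0 m
The longest leg is C–D at 1704.0 m.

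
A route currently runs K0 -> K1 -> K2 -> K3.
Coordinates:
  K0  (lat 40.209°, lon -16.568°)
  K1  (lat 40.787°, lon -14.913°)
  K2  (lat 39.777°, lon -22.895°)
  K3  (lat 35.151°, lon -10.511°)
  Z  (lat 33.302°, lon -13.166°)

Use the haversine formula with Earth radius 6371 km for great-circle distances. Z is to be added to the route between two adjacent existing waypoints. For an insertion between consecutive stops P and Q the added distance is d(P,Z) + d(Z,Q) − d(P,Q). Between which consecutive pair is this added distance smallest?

Added distance for inserting Z between each consecutive pair:
K0–K1: 1518.0 km
K1–K2: 1287.9 km
K2–K3: 240.0 km
Smallest added distance is 240.0 km, inserting between K2 and K3.

between K2 and K3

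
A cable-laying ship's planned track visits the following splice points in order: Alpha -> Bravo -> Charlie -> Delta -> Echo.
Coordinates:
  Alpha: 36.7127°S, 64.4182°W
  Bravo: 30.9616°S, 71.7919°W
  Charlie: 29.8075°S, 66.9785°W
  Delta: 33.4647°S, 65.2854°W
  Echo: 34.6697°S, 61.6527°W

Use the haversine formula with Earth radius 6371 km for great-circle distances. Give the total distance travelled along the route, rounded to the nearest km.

2210 km

Leg distances:
Alpha→Bravo: 933.6 km  (cumulative 933.6 km)
Bravo→Charlie: 479.2 km  (cumulative 1412.8 km)
Charlie→Delta: 437.1 km  (cumulative 1849.9 km)
Delta→Echo: 360.4 km  (cumulative 2210.3 km)
Total route length ≈ 2210 km.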